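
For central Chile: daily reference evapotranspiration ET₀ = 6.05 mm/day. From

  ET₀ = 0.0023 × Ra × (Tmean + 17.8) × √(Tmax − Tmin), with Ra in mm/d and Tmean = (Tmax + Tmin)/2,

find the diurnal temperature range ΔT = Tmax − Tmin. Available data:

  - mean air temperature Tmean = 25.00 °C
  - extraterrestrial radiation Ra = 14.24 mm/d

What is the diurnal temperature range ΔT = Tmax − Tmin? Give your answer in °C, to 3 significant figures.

18.6 °C

√ΔT = ET₀ / [0.0023 × Ra × (Tmean+17.8)] = 6.05 / (0.0023 × 14.24 × 42.80) = 4.3159
ΔT = 4.3159² = 18.627 °C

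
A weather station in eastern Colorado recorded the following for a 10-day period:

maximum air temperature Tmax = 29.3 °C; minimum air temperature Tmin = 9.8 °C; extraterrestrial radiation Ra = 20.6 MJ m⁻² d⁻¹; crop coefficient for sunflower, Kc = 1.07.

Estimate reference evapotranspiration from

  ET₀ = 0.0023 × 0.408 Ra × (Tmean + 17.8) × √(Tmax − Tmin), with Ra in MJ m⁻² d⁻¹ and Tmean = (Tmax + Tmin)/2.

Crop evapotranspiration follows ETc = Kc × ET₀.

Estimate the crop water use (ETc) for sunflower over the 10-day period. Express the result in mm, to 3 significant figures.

Tmean = (29.3 + 9.8)/2 = 19.55 °C
0.408 Ra = 0.408 × 20.6 = 8.4048 mm/d equivalent
ET₀ = 0.0023 × 8.4048 × (19.55 + 17.8) × √19.5 = 0.0023 × 8.4048 × 37.35 × 4.4159 = 3.1883 mm/d
ETc = Kc × ET₀ = 1.07 × 3.1883 = 3.4115 mm/d
Over 10 days: 3.4115 × 10 = 34.115 mm

34.1 mm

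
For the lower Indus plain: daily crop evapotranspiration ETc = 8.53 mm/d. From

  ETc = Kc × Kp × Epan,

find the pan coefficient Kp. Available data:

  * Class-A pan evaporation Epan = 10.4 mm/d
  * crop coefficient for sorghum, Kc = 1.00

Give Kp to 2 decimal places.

0.82

ETc = Kc × Kp × Epan  ⇒  Kp = ETc / (Kc × Epan)
Kp = 8.53 / (1.00 × 10.4) = 8.53 / 10.400 = 0.8202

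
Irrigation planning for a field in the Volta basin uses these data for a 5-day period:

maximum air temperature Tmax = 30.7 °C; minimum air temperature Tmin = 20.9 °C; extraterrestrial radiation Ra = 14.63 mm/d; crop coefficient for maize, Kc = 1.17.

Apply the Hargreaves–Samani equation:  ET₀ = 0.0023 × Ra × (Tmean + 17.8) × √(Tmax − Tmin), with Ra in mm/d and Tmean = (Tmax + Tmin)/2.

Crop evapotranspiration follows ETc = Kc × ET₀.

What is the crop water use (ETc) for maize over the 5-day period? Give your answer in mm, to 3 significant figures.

26.9 mm

Tmean = (30.7 + 20.9)/2 = 25.80 °C
ET₀ = 0.0023 × 14.63 × (25.80 + 17.8) × √9.8 = 0.0023 × 14.63 × 43.60 × 3.1305 = 4.5927 mm/d
ETc = Kc × ET₀ = 1.17 × 4.5927 = 5.3735 mm/d
Over 5 days: 5.3735 × 5 = 26.868 mm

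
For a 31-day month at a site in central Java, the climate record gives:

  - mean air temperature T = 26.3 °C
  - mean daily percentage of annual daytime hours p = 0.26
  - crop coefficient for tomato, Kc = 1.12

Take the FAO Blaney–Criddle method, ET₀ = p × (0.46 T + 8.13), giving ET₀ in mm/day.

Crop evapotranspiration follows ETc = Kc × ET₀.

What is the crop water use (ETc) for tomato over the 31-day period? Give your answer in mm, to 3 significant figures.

183 mm

ET₀ = 0.26 × (0.46 × 26.3 + 8.13) = 0.26 × 20.228 = 5.2593 mm/d
ETc = Kc × ET₀ = 1.12 × 5.2593 = 5.8904 mm/d
Over 31 days: 5.8904 × 31 = 182.602 mm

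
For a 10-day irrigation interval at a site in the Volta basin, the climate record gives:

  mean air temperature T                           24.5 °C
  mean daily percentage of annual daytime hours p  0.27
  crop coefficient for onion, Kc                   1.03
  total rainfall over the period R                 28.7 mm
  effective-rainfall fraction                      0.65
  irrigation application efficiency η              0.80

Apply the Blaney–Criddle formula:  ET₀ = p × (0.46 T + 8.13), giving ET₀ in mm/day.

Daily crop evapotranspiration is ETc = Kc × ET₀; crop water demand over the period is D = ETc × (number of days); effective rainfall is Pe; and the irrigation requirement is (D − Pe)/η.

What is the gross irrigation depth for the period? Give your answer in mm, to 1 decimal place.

ET₀ = 0.27 × (0.46 × 24.5 + 8.13) = 0.27 × 19.400 = 5.2380 mm/d
ETc = Kc × ET₀ = 1.03 × 5.2380 = 5.3951 mm/d
Crop demand D = ETc × 10 d = 5.3951 × 10 = 53.951 mm
Pe = 0.65 × 28.7 = 18.655 mm
D − Pe = 53.951 − 18.655 = 35.296 mm
Gross irrigation = 35.296 / 0.80 = 44.120 mm

44.1 mm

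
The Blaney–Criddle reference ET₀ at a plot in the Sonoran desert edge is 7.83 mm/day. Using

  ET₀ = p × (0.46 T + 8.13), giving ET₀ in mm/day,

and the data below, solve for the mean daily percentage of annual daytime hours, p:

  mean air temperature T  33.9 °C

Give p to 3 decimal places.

p = ET₀ / (0.46 T + 8.13) = 7.83 / (0.46 × 33.9 + 8.13) = 7.83 / 23.724 = 0.3300

0.330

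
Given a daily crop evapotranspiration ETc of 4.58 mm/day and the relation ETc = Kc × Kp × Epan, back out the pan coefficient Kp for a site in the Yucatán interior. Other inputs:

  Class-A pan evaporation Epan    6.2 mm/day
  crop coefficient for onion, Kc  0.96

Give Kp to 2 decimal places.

ETc = Kc × Kp × Epan  ⇒  Kp = ETc / (Kc × Epan)
Kp = 4.58 / (0.96 × 6.2) = 4.58 / 5.952 = 0.7695

0.77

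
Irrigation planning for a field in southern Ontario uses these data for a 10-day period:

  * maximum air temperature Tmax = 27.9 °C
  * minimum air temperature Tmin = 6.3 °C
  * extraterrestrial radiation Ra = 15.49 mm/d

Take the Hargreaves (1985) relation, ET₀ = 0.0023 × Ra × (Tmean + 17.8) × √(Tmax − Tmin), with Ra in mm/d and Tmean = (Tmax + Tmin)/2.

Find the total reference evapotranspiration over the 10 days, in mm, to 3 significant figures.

57.8 mm

Tmean = (27.9 + 6.3)/2 = 17.10 °C
ET₀ = 0.0023 × 15.49 × (17.10 + 17.8) × √21.6 = 0.0023 × 15.49 × 34.90 × 4.6476 = 5.7787 mm/d
Over 10 days: 5.7787 × 10 = 57.787 mm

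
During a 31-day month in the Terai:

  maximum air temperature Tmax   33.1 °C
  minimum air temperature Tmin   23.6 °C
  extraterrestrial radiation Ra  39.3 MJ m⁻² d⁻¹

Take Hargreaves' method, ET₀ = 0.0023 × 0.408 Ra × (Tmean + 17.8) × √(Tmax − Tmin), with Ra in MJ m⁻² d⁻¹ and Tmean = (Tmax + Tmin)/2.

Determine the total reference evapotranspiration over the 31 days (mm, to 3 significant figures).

163 mm

Tmean = (33.1 + 23.6)/2 = 28.35 °C
0.408 Ra = 0.408 × 39.3 = 16.0344 mm/d equivalent
ET₀ = 0.0023 × 16.0344 × (28.35 + 17.8) × √9.5 = 0.0023 × 16.0344 × 46.15 × 3.0822 = 5.2458 mm/d
Over 31 days: 5.2458 × 31 = 162.620 mm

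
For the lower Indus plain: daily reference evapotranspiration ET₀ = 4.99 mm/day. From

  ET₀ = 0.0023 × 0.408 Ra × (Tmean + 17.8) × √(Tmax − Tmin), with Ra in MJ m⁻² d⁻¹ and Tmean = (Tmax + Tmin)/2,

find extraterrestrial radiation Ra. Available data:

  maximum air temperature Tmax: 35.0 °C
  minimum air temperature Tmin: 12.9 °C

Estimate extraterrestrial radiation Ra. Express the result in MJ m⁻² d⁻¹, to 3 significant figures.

27.1 MJ m⁻² d⁻¹

Tmean = (35.0+12.9)/2 = 23.95 °C; ΔT = 22.1
Ra = ET₀ / [0.0023 × 0.408 × (Tmean+17.8) × √ΔT]
   = 4.99 / (0.0023 × 0.408 × 41.75 × 4.7011) = 27.093 MJ m⁻² d⁻¹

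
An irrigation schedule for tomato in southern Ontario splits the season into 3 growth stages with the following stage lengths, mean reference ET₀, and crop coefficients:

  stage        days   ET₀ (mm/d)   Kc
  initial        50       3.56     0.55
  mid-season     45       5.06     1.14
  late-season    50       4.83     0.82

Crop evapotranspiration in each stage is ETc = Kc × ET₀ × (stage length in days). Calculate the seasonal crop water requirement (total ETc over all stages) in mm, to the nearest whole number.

556 mm

initial: 0.55 × 3.56 × 50 = 97.90 mm
mid-season: 1.14 × 5.06 × 45 = 259.58 mm
late-season: 0.82 × 4.83 × 50 = 198.03 mm
Seasonal total = 555.51 mm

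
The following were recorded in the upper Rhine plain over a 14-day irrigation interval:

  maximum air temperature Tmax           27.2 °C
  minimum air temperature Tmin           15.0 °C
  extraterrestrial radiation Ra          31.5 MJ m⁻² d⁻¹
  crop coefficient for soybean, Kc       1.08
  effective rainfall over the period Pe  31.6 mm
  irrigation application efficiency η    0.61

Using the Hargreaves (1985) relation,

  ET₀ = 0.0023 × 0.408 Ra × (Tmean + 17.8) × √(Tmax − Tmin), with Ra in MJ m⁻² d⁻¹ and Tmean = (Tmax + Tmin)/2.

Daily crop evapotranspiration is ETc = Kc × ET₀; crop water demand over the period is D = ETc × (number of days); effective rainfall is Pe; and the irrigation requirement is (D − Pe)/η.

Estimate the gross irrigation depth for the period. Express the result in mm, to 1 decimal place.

47.7 mm

Tmean = (27.2 + 15.0)/2 = 21.10 °C
0.408 Ra = 0.408 × 31.5 = 12.8520 mm/d equivalent
ET₀ = 0.0023 × 12.8520 × (21.10 + 17.8) × √12.2 = 0.0023 × 12.8520 × 38.90 × 3.4928 = 4.0163 mm/d
ETc = Kc × ET₀ = 1.08 × 4.0163 = 4.3376 mm/d
Crop demand D = ETc × 14 d = 4.3376 × 14 = 60.726 mm
D − Pe = 60.726 − 31.6 = 29.126 mm
Gross irrigation = 29.126 / 0.61 = 47.748 mm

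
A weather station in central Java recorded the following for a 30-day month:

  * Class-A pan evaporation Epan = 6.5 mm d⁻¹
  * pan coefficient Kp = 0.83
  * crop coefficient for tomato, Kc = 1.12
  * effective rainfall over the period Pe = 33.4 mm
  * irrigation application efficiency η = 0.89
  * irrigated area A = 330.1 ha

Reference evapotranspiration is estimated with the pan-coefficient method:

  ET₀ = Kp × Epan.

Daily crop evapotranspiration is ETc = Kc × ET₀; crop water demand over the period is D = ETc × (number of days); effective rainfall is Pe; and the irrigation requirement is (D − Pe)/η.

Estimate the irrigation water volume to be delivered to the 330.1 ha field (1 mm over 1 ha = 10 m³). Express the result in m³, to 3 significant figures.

548000 m³

ET₀ = 0.83 × 6.5 = 5.3950 mm/d
ETc = Kc × ET₀ = 1.12 × 5.3950 = 6.0424 mm/d
Crop demand D = ETc × 30 d = 6.0424 × 30 = 181.272 mm
D − Pe = 181.272 − 33.4 = 147.872 mm
Gross irrigation = 147.872 / 0.89 = 166.148 mm
Volume = 166.148 mm × 330.1 ha × 10 = 548454.5 m³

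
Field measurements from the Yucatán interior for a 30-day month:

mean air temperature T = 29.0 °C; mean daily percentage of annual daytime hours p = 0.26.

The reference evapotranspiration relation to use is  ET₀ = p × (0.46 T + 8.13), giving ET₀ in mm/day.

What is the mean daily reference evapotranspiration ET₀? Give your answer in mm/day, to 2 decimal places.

5.58 mm/day

ET₀ = 0.26 × (0.46 × 29.0 + 8.13) = 0.26 × 21.470 = 5.5822 mm/d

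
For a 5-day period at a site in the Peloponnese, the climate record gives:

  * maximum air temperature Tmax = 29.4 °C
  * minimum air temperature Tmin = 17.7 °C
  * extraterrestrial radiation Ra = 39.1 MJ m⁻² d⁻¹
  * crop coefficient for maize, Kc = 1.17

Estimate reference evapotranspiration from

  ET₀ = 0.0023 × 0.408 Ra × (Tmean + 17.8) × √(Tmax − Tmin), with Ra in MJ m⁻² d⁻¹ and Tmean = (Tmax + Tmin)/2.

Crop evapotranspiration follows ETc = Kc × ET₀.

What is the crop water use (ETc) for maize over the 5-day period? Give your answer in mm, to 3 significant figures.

30.4 mm

Tmean = (29.4 + 17.7)/2 = 23.55 °C
0.408 Ra = 0.408 × 39.1 = 15.9528 mm/d equivalent
ET₀ = 0.0023 × 15.9528 × (23.55 + 17.8) × √11.7 = 0.0023 × 15.9528 × 41.35 × 3.4205 = 5.1896 mm/d
ETc = Kc × ET₀ = 1.17 × 5.1896 = 6.0718 mm/d
Over 5 days: 6.0718 × 5 = 30.359 mm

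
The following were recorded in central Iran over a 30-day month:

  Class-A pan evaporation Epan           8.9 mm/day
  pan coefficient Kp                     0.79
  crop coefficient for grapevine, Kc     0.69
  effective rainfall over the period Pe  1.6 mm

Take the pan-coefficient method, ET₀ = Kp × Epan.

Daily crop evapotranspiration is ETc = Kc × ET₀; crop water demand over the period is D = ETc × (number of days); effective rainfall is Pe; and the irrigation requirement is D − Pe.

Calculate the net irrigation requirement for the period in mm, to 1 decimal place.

143.9 mm

ET₀ = 0.79 × 8.9 = 7.0310 mm/d
ETc = Kc × ET₀ = 0.69 × 7.0310 = 4.8514 mm/d
Crop demand D = ETc × 30 d = 4.8514 × 30 = 145.542 mm
D − Pe = 145.542 − 1.6 = 143.942 mm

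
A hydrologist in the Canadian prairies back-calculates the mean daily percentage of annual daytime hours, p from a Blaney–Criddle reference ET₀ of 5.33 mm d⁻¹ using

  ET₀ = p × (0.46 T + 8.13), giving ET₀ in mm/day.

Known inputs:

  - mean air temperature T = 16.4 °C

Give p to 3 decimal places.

p = ET₀ / (0.46 T + 8.13) = 5.33 / (0.46 × 16.4 + 8.13) = 5.33 / 15.674 = 0.3401

0.340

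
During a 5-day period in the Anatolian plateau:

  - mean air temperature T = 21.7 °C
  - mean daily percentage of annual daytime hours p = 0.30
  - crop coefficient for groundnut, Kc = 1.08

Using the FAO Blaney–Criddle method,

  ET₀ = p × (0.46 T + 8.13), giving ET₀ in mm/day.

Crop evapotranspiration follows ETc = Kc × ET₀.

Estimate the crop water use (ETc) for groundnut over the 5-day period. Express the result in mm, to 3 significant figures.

29.3 mm

ET₀ = 0.30 × (0.46 × 21.7 + 8.13) = 0.30 × 18.112 = 5.4336 mm/d
ETc = Kc × ET₀ = 1.08 × 5.4336 = 5.8683 mm/d
Over 5 days: 5.8683 × 5 = 29.342 mm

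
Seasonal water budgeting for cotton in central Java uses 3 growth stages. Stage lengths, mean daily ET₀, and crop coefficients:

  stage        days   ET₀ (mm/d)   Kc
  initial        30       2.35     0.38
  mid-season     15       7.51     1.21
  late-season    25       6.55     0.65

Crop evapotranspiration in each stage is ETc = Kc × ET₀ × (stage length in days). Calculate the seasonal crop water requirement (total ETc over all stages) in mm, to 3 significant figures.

270 mm

initial: 0.38 × 2.35 × 30 = 26.79 mm
mid-season: 1.21 × 7.51 × 15 = 136.31 mm
late-season: 0.65 × 6.55 × 25 = 106.44 mm
Seasonal total = 269.54 mm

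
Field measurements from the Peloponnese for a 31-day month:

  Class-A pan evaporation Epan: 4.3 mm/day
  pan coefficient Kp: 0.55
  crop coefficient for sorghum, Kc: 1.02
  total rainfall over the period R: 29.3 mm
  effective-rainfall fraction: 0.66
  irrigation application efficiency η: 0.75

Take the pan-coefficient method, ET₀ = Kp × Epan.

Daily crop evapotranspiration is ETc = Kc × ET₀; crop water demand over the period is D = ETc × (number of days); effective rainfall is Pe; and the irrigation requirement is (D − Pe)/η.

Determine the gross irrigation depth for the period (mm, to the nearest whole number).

ET₀ = 0.55 × 4.3 = 2.3650 mm/d
ETc = Kc × ET₀ = 1.02 × 2.3650 = 2.4123 mm/d
Crop demand D = ETc × 31 d = 2.4123 × 31 = 74.781 mm
Pe = 0.66 × 29.3 = 19.338 mm
D − Pe = 74.781 − 19.338 = 55.443 mm
Gross irrigation = 55.443 / 0.75 = 73.924 mm

74 mm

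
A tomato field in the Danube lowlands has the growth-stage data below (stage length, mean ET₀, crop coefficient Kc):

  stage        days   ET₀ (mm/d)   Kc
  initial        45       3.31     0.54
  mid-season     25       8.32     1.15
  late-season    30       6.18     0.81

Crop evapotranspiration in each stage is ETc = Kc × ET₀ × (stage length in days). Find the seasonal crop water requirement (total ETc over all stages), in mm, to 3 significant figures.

initial: 0.54 × 3.31 × 45 = 80.43 mm
mid-season: 1.15 × 8.32 × 25 = 239.20 mm
late-season: 0.81 × 6.18 × 30 = 150.17 mm
Seasonal total = 469.80 mm

470 mm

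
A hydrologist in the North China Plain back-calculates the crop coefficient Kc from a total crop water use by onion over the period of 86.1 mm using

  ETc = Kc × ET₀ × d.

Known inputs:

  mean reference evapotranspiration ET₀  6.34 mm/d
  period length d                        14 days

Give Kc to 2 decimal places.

ETc = Kc × ET₀ × d  ⇒  Kc = ETc / (ET₀ × d)
Kc = 86.1 / (6.34 × 14) = 86.1 / 88.76 = 0.9700

0.97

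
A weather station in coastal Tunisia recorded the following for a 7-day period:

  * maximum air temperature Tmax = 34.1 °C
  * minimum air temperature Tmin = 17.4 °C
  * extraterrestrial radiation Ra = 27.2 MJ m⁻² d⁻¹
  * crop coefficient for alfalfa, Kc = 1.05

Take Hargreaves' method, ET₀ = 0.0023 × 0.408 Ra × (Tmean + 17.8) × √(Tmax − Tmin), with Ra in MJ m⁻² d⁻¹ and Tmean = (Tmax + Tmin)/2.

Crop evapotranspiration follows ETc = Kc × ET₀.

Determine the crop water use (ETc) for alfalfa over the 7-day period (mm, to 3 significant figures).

33.4 mm

Tmean = (34.1 + 17.4)/2 = 25.75 °C
0.408 Ra = 0.408 × 27.2 = 11.0976 mm/d equivalent
ET₀ = 0.0023 × 11.0976 × (25.75 + 17.8) × √16.7 = 0.0023 × 11.0976 × 43.55 × 4.0866 = 4.5426 mm/d
ETc = Kc × ET₀ = 1.05 × 4.5426 = 4.7697 mm/d
Over 7 days: 4.7697 × 7 = 33.388 mm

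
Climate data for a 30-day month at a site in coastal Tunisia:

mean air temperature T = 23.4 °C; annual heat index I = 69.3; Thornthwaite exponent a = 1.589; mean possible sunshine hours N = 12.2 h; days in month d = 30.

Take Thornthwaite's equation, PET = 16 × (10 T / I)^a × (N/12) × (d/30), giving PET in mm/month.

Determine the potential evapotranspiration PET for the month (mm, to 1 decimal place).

10T/I = 10 × 23.4 / 69.3 = 3.3766
(10T/I)^a = 3.3766^1.589 = 6.9144
Uncorrected PET = 16 × 6.9144 = 110.630 mm
Correction = (N/12)(d/30) = (12.2/12)(30/30) = 1.0167
PET = 110.630 × 1.0167 = 112.478 mm/month

112.5 mm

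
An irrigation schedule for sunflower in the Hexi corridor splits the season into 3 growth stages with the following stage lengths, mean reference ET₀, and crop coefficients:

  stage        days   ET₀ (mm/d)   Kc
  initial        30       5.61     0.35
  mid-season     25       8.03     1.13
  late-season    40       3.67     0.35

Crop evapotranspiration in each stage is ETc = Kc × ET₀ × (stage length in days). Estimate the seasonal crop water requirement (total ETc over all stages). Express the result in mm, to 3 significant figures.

initial: 0.35 × 5.61 × 30 = 58.91 mm
mid-season: 1.13 × 8.03 × 25 = 226.85 mm
late-season: 0.35 × 3.67 × 40 = 51.38 mm
Seasonal total = 337.14 mm

337 mm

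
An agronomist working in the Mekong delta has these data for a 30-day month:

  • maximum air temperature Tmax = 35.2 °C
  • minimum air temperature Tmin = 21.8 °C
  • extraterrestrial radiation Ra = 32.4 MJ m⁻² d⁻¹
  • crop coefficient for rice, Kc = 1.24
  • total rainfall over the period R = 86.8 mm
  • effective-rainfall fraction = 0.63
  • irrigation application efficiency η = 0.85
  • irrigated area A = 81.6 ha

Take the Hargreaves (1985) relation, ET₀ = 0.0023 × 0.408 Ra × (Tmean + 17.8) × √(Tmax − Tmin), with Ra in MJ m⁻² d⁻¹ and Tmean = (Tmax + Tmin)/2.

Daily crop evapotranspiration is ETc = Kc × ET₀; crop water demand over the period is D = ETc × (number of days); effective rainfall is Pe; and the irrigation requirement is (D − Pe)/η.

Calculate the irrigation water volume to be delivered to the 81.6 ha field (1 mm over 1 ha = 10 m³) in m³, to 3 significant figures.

132000 m³

Tmean = (35.2 + 21.8)/2 = 28.50 °C
0.408 Ra = 0.408 × 32.4 = 13.2192 mm/d equivalent
ET₀ = 0.0023 × 13.2192 × (28.50 + 17.8) × √13.4 = 0.0023 × 13.2192 × 46.30 × 3.6606 = 5.1531 mm/d
ETc = Kc × ET₀ = 1.24 × 5.1531 = 6.3898 mm/d
Crop demand D = ETc × 30 d = 6.3898 × 30 = 191.694 mm
Pe = 0.63 × 86.8 = 54.684 mm
D − Pe = 191.694 − 54.684 = 137.010 mm
Gross irrigation = 137.010 / 0.85 = 161.188 mm
Volume = 161.188 mm × 81.6 ha × 10 = 131529.4 m³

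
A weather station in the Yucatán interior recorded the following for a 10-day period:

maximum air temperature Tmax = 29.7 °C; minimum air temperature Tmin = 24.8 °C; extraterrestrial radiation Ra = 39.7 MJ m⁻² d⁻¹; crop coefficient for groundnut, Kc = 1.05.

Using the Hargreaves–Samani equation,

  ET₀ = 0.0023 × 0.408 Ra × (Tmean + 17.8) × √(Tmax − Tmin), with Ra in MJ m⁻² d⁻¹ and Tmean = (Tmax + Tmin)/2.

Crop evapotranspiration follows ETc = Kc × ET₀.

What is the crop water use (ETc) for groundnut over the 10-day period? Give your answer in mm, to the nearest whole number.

Tmean = (29.7 + 24.8)/2 = 27.25 °C
0.408 Ra = 0.408 × 39.7 = 16.1976 mm/d equivalent
ET₀ = 0.0023 × 16.1976 × (27.25 + 17.8) × √4.9 = 0.0023 × 16.1976 × 45.05 × 2.2136 = 3.7151 mm/d
ETc = Kc × ET₀ = 1.05 × 3.7151 = 3.9009 mm/d
Over 10 days: 3.9009 × 10 = 39.009 mm

39 mm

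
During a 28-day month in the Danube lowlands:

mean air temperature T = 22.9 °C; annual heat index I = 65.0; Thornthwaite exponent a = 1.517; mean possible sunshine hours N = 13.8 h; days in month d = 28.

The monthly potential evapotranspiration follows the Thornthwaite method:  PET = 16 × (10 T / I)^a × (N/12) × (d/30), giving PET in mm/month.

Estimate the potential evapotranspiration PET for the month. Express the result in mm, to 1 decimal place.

10T/I = 10 × 22.9 / 65.0 = 3.5231
(10T/I)^a = 3.5231^1.517 = 6.7559
Uncorrected PET = 16 × 6.7559 = 108.094 mm
Correction = (N/12)(d/30) = (13.8/12)(28/30) = 1.0733
PET = 108.094 × 1.0733 = 116.017 mm/month

116.0 mm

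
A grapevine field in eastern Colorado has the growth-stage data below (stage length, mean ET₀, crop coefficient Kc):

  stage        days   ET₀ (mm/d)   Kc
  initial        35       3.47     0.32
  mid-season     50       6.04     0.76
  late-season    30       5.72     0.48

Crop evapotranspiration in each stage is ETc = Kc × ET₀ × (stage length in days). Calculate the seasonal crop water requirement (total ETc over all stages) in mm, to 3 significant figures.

initial: 0.32 × 3.47 × 35 = 38.86 mm
mid-season: 0.76 × 6.04 × 50 = 229.52 mm
late-season: 0.48 × 5.72 × 30 = 82.37 mm
Seasonal total = 350.75 mm

351 mm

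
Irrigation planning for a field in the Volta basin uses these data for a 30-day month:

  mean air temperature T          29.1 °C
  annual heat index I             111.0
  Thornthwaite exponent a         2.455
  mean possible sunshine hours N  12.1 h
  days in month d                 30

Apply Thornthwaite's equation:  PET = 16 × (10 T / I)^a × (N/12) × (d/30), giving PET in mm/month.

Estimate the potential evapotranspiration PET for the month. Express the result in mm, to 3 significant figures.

172 mm

10T/I = 10 × 29.1 / 111.0 = 2.6216
(10T/I)^a = 2.6216^2.455 = 10.6557
Uncorrected PET = 16 × 10.6557 = 170.491 mm
Correction = (N/12)(d/30) = (12.1/12)(30/30) = 1.0083
PET = 170.491 × 1.0083 = 171.906 mm/month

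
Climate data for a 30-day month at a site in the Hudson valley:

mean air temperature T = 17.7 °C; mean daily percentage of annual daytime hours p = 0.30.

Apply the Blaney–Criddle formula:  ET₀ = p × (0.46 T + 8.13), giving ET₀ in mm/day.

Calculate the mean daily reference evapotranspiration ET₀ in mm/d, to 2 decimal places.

ET₀ = 0.30 × (0.46 × 17.7 + 8.13) = 0.30 × 16.272 = 4.8816 mm/d

4.88 mm/d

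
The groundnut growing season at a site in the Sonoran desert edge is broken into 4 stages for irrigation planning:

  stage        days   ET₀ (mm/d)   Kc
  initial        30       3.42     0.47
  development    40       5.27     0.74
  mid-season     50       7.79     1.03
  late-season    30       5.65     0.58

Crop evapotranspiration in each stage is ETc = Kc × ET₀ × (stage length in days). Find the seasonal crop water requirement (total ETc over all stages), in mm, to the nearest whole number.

initial: 0.47 × 3.42 × 30 = 48.22 mm
development: 0.74 × 5.27 × 40 = 155.99 mm
mid-season: 1.03 × 7.79 × 50 = 401.19 mm
late-season: 0.58 × 5.65 × 30 = 98.31 mm
Seasonal total = 703.71 mm

704 mm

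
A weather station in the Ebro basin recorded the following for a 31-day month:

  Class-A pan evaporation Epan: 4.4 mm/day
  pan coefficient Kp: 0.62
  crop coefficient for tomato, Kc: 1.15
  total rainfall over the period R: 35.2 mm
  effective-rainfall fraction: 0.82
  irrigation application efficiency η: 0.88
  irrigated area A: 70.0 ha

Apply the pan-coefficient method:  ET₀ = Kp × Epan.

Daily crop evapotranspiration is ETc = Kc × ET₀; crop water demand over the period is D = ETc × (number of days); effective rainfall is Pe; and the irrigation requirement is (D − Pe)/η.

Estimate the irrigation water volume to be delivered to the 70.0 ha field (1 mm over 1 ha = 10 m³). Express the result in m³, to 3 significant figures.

54400 m³

ET₀ = 0.62 × 4.4 = 2.7280 mm/d
ETc = Kc × ET₀ = 1.15 × 2.7280 = 3.1372 mm/d
Crop demand D = ETc × 31 d = 3.1372 × 31 = 97.253 mm
Pe = 0.82 × 35.2 = 28.864 mm
D − Pe = 97.253 − 28.864 = 68.389 mm
Gross irrigation = 68.389 / 0.88 = 77.715 mm
Volume = 77.715 mm × 70.0 ha × 10 = 54400.5 m³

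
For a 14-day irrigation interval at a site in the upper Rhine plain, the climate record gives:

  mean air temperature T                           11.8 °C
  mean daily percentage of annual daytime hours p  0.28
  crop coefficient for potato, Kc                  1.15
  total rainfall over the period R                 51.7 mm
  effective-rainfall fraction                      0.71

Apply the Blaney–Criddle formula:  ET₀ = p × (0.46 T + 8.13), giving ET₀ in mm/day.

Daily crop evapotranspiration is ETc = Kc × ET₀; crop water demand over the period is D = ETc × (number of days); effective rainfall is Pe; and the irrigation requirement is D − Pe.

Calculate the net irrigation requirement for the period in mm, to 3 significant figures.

24.4 mm

ET₀ = 0.28 × (0.46 × 11.8 + 8.13) = 0.28 × 13.558 = 3.7962 mm/d
ETc = Kc × ET₀ = 1.15 × 3.7962 = 4.3656 mm/d
Crop demand D = ETc × 14 d = 4.3656 × 14 = 61.118 mm
Pe = 0.71 × 51.7 = 36.707 mm
D − Pe = 61.118 − 36.707 = 24.411 mm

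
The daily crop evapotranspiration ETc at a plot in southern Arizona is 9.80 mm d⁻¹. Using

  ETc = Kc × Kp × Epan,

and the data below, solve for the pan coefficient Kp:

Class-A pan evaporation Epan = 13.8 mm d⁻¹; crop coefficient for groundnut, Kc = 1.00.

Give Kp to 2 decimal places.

ETc = Kc × Kp × Epan  ⇒  Kp = ETc / (Kc × Epan)
Kp = 9.80 / (1.00 × 13.8) = 9.80 / 13.800 = 0.7101

0.71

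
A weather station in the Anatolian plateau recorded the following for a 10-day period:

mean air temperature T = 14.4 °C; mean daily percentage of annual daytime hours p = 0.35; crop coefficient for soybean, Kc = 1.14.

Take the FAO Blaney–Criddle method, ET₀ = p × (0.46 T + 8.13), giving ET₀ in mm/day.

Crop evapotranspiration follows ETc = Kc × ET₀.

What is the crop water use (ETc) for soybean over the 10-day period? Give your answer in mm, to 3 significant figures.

ET₀ = 0.35 × (0.46 × 14.4 + 8.13) = 0.35 × 14.754 = 5.1639 mm/d
ETc = Kc × ET₀ = 1.14 × 5.1639 = 5.8868 mm/d
Over 10 days: 5.8868 × 10 = 58.868 mm

58.9 mm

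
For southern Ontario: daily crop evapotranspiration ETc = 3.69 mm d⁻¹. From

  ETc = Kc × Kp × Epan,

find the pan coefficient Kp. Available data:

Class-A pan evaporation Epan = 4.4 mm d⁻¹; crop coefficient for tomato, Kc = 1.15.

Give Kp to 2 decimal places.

ETc = Kc × Kp × Epan  ⇒  Kp = ETc / (Kc × Epan)
Kp = 3.69 / (1.15 × 4.4) = 3.69 / 5.060 = 0.7292

0.73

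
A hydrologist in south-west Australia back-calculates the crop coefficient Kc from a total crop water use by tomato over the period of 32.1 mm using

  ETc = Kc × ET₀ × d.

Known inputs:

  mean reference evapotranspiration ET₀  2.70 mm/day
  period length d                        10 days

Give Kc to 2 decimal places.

1.19

ETc = Kc × ET₀ × d  ⇒  Kc = ETc / (ET₀ × d)
Kc = 32.1 / (2.70 × 10) = 32.1 / 27.00 = 1.1889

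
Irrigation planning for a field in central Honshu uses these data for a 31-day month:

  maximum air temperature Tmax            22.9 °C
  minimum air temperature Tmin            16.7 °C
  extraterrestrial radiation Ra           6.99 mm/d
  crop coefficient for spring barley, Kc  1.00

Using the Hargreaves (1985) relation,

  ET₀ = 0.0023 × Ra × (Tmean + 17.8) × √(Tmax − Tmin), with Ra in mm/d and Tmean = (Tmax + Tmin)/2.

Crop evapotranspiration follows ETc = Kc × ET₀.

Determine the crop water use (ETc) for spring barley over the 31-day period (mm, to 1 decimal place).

Tmean = (22.9 + 16.7)/2 = 19.80 °C
ET₀ = 0.0023 × 6.99 × (19.80 + 17.8) × √6.2 = 0.0023 × 6.99 × 37.60 × 2.4900 = 1.5052 mm/d
ETc = Kc × ET₀ = 1.00 × 1.5052 = 1.5052 mm/d
Over 31 days: 1.5052 × 31 = 46.661 mm

46.7 mm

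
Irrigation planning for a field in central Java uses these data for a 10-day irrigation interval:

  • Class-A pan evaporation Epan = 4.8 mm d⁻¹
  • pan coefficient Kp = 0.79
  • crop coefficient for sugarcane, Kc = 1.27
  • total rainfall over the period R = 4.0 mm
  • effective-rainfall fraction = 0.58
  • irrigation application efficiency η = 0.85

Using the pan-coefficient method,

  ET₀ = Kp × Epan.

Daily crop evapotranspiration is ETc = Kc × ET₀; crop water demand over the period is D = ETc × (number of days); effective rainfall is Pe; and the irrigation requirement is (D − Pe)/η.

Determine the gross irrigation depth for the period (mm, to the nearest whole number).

ET₀ = 0.79 × 4.8 = 3.7920 mm/d
ETc = Kc × ET₀ = 1.27 × 3.7920 = 4.8158 mm/d
Crop demand D = ETc × 10 d = 4.8158 × 10 = 48.158 mm
Pe = 0.58 × 4.0 = 2.320 mm
D − Pe = 48.158 − 2.320 = 45.838 mm
Gross irrigation = 45.838 / 0.85 = 53.927 mm

54 mm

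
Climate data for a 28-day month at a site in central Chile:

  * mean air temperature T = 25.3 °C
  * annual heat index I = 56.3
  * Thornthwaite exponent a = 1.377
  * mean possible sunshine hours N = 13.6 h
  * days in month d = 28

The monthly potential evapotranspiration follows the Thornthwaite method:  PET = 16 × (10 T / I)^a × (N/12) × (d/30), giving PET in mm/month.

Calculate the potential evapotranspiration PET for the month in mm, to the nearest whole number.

10T/I = 10 × 25.3 / 56.3 = 4.4938
(10T/I)^a = 4.4938^1.377 = 7.9186
Uncorrected PET = 16 × 7.9186 = 126.698 mm
Correction = (N/12)(d/30) = (13.6/12)(28/30) = 1.0578
PET = 126.698 × 1.0578 = 134.021 mm/month

134 mm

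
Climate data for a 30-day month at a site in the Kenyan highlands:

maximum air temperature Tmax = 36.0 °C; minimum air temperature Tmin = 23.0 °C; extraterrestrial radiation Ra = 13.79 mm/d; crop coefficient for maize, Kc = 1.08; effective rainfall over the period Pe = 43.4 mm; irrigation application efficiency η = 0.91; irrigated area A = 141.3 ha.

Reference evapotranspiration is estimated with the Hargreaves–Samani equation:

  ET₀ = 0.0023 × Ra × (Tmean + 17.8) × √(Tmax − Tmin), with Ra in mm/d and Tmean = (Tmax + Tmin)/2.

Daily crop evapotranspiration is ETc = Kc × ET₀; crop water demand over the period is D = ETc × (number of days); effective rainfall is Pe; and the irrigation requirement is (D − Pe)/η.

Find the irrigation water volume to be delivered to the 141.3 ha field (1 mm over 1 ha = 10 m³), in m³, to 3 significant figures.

205000 m³

Tmean = (36.0 + 23.0)/2 = 29.50 °C
ET₀ = 0.0023 × 13.79 × (29.50 + 17.8) × √13.0 = 0.0023 × 13.79 × 47.30 × 3.6056 = 5.4092 mm/d
ETc = Kc × ET₀ = 1.08 × 5.4092 = 5.8419 mm/d
Crop demand D = ETc × 30 d = 5.8419 × 30 = 175.257 mm
D − Pe = 175.257 − 43.4 = 131.857 mm
Gross irrigation = 131.857 / 0.91 = 144.898 mm
Volume = 144.898 mm × 141.3 ha × 10 = 204740.9 m³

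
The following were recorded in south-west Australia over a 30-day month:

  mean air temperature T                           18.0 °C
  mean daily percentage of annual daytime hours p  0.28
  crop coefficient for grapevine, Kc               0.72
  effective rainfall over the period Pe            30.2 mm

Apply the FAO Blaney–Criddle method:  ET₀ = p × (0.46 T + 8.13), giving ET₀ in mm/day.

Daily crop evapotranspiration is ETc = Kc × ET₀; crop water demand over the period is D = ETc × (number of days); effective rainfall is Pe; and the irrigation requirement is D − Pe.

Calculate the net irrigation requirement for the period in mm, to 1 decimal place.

ET₀ = 0.28 × (0.46 × 18.0 + 8.13) = 0.28 × 16.410 = 4.5948 mm/d
ETc = Kc × ET₀ = 0.72 × 4.5948 = 3.3083 mm/d
Crop demand D = ETc × 30 d = 3.3083 × 30 = 99.249 mm
D − Pe = 99.249 − 30.2 = 69.049 mm

69.0 mm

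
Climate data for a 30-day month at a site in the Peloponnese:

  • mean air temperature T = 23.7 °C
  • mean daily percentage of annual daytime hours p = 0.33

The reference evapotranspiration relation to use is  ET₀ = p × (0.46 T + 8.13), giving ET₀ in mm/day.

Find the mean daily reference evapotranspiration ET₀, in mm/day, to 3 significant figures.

6.28 mm/day

ET₀ = 0.33 × (0.46 × 23.7 + 8.13) = 0.33 × 19.032 = 6.2806 mm/d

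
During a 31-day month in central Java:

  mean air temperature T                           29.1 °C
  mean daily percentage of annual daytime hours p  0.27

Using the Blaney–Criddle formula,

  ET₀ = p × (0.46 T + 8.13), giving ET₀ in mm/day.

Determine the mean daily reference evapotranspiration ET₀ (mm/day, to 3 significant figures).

ET₀ = 0.27 × (0.46 × 29.1 + 8.13) = 0.27 × 21.516 = 5.8093 mm/d

5.81 mm/day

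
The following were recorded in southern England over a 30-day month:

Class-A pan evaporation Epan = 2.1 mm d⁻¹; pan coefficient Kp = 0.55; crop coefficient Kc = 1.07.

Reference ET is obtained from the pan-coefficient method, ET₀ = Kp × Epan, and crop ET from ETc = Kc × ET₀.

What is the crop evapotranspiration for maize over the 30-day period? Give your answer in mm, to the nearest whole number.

37 mm

ET₀ = 0.55 × 2.1 = 1.1550 mm/d
ETc = Kc × ET₀ = 1.07 × 1.1550 = 1.2359 mm/d
Over 30 days: 1.2359 × 30 = 37.077 mm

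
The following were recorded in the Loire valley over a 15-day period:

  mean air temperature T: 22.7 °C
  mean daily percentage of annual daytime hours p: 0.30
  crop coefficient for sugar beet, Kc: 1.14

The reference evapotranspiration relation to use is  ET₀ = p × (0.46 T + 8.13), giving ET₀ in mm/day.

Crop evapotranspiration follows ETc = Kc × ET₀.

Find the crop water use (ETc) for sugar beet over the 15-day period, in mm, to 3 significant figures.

ET₀ = 0.30 × (0.46 × 22.7 + 8.13) = 0.30 × 18.572 = 5.5716 mm/d
ETc = Kc × ET₀ = 1.14 × 5.5716 = 6.3516 mm/d
Over 15 days: 6.3516 × 15 = 95.274 mm

95.3 mm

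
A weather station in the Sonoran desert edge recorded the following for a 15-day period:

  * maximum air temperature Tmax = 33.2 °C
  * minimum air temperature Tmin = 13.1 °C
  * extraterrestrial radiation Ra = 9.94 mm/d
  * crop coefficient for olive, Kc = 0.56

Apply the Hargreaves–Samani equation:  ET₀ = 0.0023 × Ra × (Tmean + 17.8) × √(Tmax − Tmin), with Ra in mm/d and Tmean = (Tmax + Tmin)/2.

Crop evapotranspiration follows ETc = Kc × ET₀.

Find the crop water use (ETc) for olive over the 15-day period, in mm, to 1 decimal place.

Tmean = (33.2 + 13.1)/2 = 23.15 °C
ET₀ = 0.0023 × 9.94 × (23.15 + 17.8) × √20.1 = 0.0023 × 9.94 × 40.95 × 4.4833 = 4.1973 mm/d
ETc = Kc × ET₀ = 0.56 × 4.1973 = 2.3505 mm/d
Over 15 days: 2.3505 × 15 = 35.258 mm

35.3 mm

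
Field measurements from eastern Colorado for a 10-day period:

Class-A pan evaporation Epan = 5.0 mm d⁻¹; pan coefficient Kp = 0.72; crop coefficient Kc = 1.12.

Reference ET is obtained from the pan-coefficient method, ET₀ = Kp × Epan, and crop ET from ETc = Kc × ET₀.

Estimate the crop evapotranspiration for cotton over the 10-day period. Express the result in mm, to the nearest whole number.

ET₀ = 0.72 × 5.0 = 3.6000 mm/d
ETc = Kc × ET₀ = 1.12 × 3.6000 = 4.0320 mm/d
Over 10 days: 4.0320 × 10 = 40.320 mm

40 mm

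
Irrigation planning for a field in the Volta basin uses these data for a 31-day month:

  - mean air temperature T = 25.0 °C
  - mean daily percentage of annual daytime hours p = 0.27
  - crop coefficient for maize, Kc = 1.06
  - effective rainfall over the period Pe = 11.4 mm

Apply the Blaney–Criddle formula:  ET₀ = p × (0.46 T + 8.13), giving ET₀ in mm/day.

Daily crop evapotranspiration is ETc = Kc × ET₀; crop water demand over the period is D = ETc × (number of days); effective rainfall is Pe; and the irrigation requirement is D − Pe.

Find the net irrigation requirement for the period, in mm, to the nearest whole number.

163 mm

ET₀ = 0.27 × (0.46 × 25.0 + 8.13) = 0.27 × 19.630 = 5.3001 mm/d
ETc = Kc × ET₀ = 1.06 × 5.3001 = 5.6181 mm/d
Crop demand D = ETc × 31 d = 5.6181 × 31 = 174.161 mm
D − Pe = 174.161 − 11.4 = 162.761 mm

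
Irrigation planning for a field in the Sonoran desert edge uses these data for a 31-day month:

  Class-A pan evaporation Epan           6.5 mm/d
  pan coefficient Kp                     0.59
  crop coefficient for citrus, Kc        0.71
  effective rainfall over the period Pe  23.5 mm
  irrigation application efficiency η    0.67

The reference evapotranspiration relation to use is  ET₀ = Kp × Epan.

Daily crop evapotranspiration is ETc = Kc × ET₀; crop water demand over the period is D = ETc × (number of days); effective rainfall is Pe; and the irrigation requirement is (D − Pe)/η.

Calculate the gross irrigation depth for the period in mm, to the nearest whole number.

ET₀ = 0.59 × 6.5 = 3.8350 mm/d
ETc = Kc × ET₀ = 0.71 × 3.8350 = 2.7229 mm/d
Crop demand D = ETc × 31 d = 2.7229 × 31 = 84.410 mm
D − Pe = 84.410 − 23.5 = 60.910 mm
Gross irrigation = 60.910 / 0.67 = 90.910 mm

91 mm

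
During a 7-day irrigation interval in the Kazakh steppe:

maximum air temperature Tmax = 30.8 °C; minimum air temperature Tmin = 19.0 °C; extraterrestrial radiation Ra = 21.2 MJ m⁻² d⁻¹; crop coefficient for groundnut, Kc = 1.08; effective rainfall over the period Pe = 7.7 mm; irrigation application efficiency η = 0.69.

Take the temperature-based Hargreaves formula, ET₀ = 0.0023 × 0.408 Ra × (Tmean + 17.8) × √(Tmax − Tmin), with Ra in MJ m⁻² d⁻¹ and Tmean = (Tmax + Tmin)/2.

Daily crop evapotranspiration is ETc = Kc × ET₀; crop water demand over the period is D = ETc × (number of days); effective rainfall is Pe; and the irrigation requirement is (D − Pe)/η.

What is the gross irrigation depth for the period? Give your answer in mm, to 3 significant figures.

20.8 mm

Tmean = (30.8 + 19.0)/2 = 24.90 °C
0.408 Ra = 0.408 × 21.2 = 8.6496 mm/d equivalent
ET₀ = 0.0023 × 8.6496 × (24.90 + 17.8) × √11.8 = 0.0023 × 8.6496 × 42.70 × 3.4351 = 2.9180 mm/d
ETc = Kc × ET₀ = 1.08 × 2.9180 = 3.1514 mm/d
Crop demand D = ETc × 7 d = 3.1514 × 7 = 22.060 mm
D − Pe = 22.060 − 7.7 = 14.360 mm
Gross irrigation = 14.360 / 0.69 = 20.812 mm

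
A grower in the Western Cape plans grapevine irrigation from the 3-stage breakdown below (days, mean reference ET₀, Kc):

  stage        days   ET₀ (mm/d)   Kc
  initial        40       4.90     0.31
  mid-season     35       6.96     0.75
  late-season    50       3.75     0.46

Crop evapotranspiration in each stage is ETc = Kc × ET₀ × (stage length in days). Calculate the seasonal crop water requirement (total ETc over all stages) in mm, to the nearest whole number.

initial: 0.31 × 4.90 × 40 = 60.76 mm
mid-season: 0.75 × 6.96 × 35 = 182.70 mm
late-season: 0.46 × 3.75 × 50 = 86.25 mm
Seasonal total = 329.71 mm

330 mm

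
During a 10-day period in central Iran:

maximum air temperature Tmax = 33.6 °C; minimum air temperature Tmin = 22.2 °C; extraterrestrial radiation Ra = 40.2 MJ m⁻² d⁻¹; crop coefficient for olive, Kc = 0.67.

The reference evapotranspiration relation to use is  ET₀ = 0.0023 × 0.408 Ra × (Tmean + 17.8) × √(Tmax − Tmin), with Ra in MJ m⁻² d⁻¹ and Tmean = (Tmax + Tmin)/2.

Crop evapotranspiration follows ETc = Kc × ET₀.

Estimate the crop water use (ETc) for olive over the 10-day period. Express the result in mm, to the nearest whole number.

39 mm

Tmean = (33.6 + 22.2)/2 = 27.90 °C
0.408 Ra = 0.408 × 40.2 = 16.4016 mm/d equivalent
ET₀ = 0.0023 × 16.4016 × (27.90 + 17.8) × √11.4 = 0.0023 × 16.4016 × 45.70 × 3.3764 = 5.8208 mm/d
ETc = Kc × ET₀ = 0.67 × 5.8208 = 3.8999 mm/d
Over 10 days: 3.8999 × 10 = 38.999 mm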